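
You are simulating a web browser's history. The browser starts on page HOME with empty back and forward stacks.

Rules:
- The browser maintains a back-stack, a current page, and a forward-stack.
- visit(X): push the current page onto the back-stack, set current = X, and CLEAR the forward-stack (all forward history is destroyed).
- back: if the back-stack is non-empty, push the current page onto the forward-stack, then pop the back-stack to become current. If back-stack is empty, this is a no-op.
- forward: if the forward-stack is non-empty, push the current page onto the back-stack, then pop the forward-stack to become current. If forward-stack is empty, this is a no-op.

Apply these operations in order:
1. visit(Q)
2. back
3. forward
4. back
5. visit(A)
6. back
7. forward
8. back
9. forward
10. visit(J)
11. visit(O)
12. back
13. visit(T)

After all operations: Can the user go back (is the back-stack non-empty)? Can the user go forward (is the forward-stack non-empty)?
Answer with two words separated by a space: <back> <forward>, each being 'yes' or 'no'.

After 1 (visit(Q)): cur=Q back=1 fwd=0
After 2 (back): cur=HOME back=0 fwd=1
After 3 (forward): cur=Q back=1 fwd=0
After 4 (back): cur=HOME back=0 fwd=1
After 5 (visit(A)): cur=A back=1 fwd=0
After 6 (back): cur=HOME back=0 fwd=1
After 7 (forward): cur=A back=1 fwd=0
After 8 (back): cur=HOME back=0 fwd=1
After 9 (forward): cur=A back=1 fwd=0
After 10 (visit(J)): cur=J back=2 fwd=0
After 11 (visit(O)): cur=O back=3 fwd=0
After 12 (back): cur=J back=2 fwd=1
After 13 (visit(T)): cur=T back=3 fwd=0

Answer: yes no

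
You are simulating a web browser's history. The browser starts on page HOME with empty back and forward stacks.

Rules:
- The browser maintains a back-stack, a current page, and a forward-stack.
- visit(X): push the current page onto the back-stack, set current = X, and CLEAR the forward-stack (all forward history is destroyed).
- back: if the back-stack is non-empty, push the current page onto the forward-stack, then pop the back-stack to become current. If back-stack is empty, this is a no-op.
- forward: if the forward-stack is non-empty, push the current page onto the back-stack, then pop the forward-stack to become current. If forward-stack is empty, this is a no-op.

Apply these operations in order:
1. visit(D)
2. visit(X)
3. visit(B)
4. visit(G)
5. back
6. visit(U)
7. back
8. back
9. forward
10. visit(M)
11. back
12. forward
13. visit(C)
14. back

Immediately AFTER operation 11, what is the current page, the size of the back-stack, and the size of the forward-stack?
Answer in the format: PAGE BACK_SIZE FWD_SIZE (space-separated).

After 1 (visit(D)): cur=D back=1 fwd=0
After 2 (visit(X)): cur=X back=2 fwd=0
After 3 (visit(B)): cur=B back=3 fwd=0
After 4 (visit(G)): cur=G back=4 fwd=0
After 5 (back): cur=B back=3 fwd=1
After 6 (visit(U)): cur=U back=4 fwd=0
After 7 (back): cur=B back=3 fwd=1
After 8 (back): cur=X back=2 fwd=2
After 9 (forward): cur=B back=3 fwd=1
After 10 (visit(M)): cur=M back=4 fwd=0
After 11 (back): cur=B back=3 fwd=1

B 3 1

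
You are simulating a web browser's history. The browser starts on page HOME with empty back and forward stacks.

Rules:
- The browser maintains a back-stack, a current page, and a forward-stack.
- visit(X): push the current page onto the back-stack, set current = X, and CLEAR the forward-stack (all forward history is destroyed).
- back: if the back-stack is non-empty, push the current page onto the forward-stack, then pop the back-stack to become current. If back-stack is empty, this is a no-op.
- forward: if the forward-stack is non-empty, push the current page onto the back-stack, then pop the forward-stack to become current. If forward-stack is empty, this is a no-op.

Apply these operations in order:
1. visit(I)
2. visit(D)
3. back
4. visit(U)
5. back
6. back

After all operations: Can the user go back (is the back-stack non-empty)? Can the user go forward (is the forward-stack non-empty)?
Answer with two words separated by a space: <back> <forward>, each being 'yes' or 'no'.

After 1 (visit(I)): cur=I back=1 fwd=0
After 2 (visit(D)): cur=D back=2 fwd=0
After 3 (back): cur=I back=1 fwd=1
After 4 (visit(U)): cur=U back=2 fwd=0
After 5 (back): cur=I back=1 fwd=1
After 6 (back): cur=HOME back=0 fwd=2

Answer: no yes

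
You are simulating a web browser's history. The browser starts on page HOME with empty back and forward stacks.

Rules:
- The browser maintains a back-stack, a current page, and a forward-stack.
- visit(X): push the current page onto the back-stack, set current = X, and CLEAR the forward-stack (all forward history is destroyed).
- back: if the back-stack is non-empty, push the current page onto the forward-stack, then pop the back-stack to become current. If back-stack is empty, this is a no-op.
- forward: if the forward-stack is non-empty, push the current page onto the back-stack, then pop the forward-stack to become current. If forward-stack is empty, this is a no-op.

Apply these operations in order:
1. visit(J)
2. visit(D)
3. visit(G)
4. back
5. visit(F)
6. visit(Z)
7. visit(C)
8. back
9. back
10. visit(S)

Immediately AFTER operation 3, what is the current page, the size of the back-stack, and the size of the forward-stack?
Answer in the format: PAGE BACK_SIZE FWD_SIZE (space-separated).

After 1 (visit(J)): cur=J back=1 fwd=0
After 2 (visit(D)): cur=D back=2 fwd=0
After 3 (visit(G)): cur=G back=3 fwd=0

G 3 0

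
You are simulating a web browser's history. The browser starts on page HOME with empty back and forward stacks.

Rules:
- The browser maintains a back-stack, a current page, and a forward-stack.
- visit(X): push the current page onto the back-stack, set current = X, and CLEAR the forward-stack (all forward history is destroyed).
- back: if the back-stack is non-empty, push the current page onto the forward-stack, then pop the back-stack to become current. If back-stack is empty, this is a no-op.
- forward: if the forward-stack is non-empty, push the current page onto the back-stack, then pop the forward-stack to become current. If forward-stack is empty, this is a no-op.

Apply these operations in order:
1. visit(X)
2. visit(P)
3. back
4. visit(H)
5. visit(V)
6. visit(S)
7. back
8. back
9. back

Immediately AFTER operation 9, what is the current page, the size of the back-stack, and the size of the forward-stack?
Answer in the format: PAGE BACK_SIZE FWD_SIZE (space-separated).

After 1 (visit(X)): cur=X back=1 fwd=0
After 2 (visit(P)): cur=P back=2 fwd=0
After 3 (back): cur=X back=1 fwd=1
After 4 (visit(H)): cur=H back=2 fwd=0
After 5 (visit(V)): cur=V back=3 fwd=0
After 6 (visit(S)): cur=S back=4 fwd=0
After 7 (back): cur=V back=3 fwd=1
After 8 (back): cur=H back=2 fwd=2
After 9 (back): cur=X back=1 fwd=3

X 1 3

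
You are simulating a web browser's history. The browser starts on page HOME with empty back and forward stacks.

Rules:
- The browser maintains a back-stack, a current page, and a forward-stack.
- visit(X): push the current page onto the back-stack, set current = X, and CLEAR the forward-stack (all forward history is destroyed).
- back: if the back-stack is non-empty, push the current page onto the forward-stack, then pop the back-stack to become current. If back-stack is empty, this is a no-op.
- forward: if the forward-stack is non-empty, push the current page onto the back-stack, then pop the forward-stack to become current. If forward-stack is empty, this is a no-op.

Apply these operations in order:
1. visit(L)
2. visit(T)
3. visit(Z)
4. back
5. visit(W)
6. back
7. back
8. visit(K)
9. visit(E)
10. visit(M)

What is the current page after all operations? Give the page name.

After 1 (visit(L)): cur=L back=1 fwd=0
After 2 (visit(T)): cur=T back=2 fwd=0
After 3 (visit(Z)): cur=Z back=3 fwd=0
After 4 (back): cur=T back=2 fwd=1
After 5 (visit(W)): cur=W back=3 fwd=0
After 6 (back): cur=T back=2 fwd=1
After 7 (back): cur=L back=1 fwd=2
After 8 (visit(K)): cur=K back=2 fwd=0
After 9 (visit(E)): cur=E back=3 fwd=0
After 10 (visit(M)): cur=M back=4 fwd=0

Answer: M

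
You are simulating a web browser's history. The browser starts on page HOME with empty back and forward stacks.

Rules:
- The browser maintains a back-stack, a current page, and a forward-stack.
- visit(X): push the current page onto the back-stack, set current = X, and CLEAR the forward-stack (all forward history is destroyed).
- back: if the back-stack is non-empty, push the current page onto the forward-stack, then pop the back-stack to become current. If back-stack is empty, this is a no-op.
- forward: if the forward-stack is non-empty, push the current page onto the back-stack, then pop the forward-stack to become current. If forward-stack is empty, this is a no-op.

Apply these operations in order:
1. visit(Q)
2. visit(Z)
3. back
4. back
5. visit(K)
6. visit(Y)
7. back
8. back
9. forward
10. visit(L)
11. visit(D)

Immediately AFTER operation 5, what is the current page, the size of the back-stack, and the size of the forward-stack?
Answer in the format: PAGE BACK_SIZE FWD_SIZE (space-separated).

After 1 (visit(Q)): cur=Q back=1 fwd=0
After 2 (visit(Z)): cur=Z back=2 fwd=0
After 3 (back): cur=Q back=1 fwd=1
After 4 (back): cur=HOME back=0 fwd=2
After 5 (visit(K)): cur=K back=1 fwd=0

K 1 0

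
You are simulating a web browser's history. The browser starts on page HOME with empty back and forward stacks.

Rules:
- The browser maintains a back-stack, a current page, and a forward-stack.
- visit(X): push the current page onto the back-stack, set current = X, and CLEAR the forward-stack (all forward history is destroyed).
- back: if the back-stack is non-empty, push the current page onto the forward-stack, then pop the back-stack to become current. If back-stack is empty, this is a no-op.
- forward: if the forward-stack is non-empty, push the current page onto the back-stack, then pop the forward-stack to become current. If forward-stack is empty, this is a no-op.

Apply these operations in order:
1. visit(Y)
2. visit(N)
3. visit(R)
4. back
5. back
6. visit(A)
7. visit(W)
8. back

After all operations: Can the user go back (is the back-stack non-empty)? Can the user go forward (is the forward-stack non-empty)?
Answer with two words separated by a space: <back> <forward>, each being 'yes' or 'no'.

Answer: yes yes

Derivation:
After 1 (visit(Y)): cur=Y back=1 fwd=0
After 2 (visit(N)): cur=N back=2 fwd=0
After 3 (visit(R)): cur=R back=3 fwd=0
After 4 (back): cur=N back=2 fwd=1
After 5 (back): cur=Y back=1 fwd=2
After 6 (visit(A)): cur=A back=2 fwd=0
After 7 (visit(W)): cur=W back=3 fwd=0
After 8 (back): cur=A back=2 fwd=1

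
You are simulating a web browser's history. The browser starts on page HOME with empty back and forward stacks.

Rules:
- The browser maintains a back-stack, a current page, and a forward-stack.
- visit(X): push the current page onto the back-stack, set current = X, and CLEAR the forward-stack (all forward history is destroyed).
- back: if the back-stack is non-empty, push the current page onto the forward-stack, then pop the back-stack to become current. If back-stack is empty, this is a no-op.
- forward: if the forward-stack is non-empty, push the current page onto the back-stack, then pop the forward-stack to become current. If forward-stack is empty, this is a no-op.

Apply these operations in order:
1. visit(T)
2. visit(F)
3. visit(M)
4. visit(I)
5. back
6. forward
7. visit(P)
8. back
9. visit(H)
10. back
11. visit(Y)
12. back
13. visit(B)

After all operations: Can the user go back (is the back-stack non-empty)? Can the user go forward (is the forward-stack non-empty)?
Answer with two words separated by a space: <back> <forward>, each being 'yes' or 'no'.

After 1 (visit(T)): cur=T back=1 fwd=0
After 2 (visit(F)): cur=F back=2 fwd=0
After 3 (visit(M)): cur=M back=3 fwd=0
After 4 (visit(I)): cur=I back=4 fwd=0
After 5 (back): cur=M back=3 fwd=1
After 6 (forward): cur=I back=4 fwd=0
After 7 (visit(P)): cur=P back=5 fwd=0
After 8 (back): cur=I back=4 fwd=1
After 9 (visit(H)): cur=H back=5 fwd=0
After 10 (back): cur=I back=4 fwd=1
After 11 (visit(Y)): cur=Y back=5 fwd=0
After 12 (back): cur=I back=4 fwd=1
After 13 (visit(B)): cur=B back=5 fwd=0

Answer: yes no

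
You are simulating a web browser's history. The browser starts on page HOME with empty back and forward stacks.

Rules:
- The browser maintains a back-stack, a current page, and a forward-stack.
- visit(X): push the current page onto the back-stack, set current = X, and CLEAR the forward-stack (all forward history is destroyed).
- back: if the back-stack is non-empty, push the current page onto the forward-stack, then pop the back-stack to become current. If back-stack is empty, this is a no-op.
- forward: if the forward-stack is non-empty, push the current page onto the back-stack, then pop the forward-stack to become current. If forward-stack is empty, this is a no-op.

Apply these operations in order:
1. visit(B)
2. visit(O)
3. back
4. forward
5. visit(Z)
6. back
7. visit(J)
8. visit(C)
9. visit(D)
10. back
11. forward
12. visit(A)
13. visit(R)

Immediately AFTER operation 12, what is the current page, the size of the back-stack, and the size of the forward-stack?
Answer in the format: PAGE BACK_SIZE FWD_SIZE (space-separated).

After 1 (visit(B)): cur=B back=1 fwd=0
After 2 (visit(O)): cur=O back=2 fwd=0
After 3 (back): cur=B back=1 fwd=1
After 4 (forward): cur=O back=2 fwd=0
After 5 (visit(Z)): cur=Z back=3 fwd=0
After 6 (back): cur=O back=2 fwd=1
After 7 (visit(J)): cur=J back=3 fwd=0
After 8 (visit(C)): cur=C back=4 fwd=0
After 9 (visit(D)): cur=D back=5 fwd=0
After 10 (back): cur=C back=4 fwd=1
After 11 (forward): cur=D back=5 fwd=0
After 12 (visit(A)): cur=A back=6 fwd=0

A 6 0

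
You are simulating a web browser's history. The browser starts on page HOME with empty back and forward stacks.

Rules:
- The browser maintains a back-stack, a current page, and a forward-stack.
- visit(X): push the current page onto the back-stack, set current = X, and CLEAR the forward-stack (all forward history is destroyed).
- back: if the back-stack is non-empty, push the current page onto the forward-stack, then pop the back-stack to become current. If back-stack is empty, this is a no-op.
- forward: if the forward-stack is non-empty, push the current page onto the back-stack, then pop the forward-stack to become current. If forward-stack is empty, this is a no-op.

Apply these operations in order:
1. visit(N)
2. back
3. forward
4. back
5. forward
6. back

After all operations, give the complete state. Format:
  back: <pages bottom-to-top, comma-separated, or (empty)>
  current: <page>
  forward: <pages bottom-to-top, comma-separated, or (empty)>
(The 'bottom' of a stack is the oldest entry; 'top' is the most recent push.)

After 1 (visit(N)): cur=N back=1 fwd=0
After 2 (back): cur=HOME back=0 fwd=1
After 3 (forward): cur=N back=1 fwd=0
After 4 (back): cur=HOME back=0 fwd=1
After 5 (forward): cur=N back=1 fwd=0
After 6 (back): cur=HOME back=0 fwd=1

Answer: back: (empty)
current: HOME
forward: N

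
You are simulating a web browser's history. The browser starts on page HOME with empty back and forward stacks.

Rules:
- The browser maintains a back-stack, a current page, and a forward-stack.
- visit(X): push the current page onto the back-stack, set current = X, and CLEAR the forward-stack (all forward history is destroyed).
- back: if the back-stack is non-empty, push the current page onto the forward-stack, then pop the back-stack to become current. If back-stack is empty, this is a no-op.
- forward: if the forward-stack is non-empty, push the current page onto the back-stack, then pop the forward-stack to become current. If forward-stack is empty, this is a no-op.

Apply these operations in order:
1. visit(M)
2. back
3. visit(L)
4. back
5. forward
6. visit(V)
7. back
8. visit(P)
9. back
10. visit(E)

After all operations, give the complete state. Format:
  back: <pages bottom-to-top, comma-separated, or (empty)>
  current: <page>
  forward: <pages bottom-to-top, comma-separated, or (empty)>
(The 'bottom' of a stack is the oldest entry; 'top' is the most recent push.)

Answer: back: HOME,L
current: E
forward: (empty)

Derivation:
After 1 (visit(M)): cur=M back=1 fwd=0
After 2 (back): cur=HOME back=0 fwd=1
After 3 (visit(L)): cur=L back=1 fwd=0
After 4 (back): cur=HOME back=0 fwd=1
After 5 (forward): cur=L back=1 fwd=0
After 6 (visit(V)): cur=V back=2 fwd=0
After 7 (back): cur=L back=1 fwd=1
After 8 (visit(P)): cur=P back=2 fwd=0
After 9 (back): cur=L back=1 fwd=1
After 10 (visit(E)): cur=E back=2 fwd=0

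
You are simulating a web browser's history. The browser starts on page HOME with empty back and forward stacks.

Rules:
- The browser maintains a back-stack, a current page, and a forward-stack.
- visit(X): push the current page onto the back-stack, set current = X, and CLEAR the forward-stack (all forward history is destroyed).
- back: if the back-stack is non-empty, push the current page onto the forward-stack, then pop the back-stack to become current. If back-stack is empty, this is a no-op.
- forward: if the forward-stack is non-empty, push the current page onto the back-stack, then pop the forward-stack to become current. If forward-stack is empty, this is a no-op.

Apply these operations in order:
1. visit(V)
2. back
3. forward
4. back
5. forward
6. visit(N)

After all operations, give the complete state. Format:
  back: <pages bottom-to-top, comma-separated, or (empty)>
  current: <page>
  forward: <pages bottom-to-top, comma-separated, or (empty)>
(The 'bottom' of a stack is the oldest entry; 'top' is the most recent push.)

Answer: back: HOME,V
current: N
forward: (empty)

Derivation:
After 1 (visit(V)): cur=V back=1 fwd=0
After 2 (back): cur=HOME back=0 fwd=1
After 3 (forward): cur=V back=1 fwd=0
After 4 (back): cur=HOME back=0 fwd=1
After 5 (forward): cur=V back=1 fwd=0
After 6 (visit(N)): cur=N back=2 fwd=0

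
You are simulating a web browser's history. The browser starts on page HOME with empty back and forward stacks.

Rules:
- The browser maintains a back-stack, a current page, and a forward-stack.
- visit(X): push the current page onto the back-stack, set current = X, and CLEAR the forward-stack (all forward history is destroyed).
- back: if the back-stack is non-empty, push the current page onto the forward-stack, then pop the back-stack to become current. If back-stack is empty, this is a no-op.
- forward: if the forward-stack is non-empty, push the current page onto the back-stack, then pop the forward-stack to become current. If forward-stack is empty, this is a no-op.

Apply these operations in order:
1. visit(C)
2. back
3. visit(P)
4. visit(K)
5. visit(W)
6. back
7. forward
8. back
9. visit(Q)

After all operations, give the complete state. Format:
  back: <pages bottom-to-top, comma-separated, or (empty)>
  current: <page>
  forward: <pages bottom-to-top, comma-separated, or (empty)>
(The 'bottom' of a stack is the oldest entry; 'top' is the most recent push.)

After 1 (visit(C)): cur=C back=1 fwd=0
After 2 (back): cur=HOME back=0 fwd=1
After 3 (visit(P)): cur=P back=1 fwd=0
After 4 (visit(K)): cur=K back=2 fwd=0
After 5 (visit(W)): cur=W back=3 fwd=0
After 6 (back): cur=K back=2 fwd=1
After 7 (forward): cur=W back=3 fwd=0
After 8 (back): cur=K back=2 fwd=1
After 9 (visit(Q)): cur=Q back=3 fwd=0

Answer: back: HOME,P,K
current: Q
forward: (empty)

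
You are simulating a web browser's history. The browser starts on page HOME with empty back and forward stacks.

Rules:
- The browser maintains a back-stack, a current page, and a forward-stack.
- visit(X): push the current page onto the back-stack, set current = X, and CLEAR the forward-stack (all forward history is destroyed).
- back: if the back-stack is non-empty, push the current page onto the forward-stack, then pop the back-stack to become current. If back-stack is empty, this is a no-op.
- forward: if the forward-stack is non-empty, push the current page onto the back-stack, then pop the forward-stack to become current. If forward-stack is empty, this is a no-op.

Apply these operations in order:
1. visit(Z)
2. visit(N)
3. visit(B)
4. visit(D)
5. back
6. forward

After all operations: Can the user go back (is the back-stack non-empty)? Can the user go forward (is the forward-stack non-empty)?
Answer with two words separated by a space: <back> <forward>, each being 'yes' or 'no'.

Answer: yes no

Derivation:
After 1 (visit(Z)): cur=Z back=1 fwd=0
After 2 (visit(N)): cur=N back=2 fwd=0
After 3 (visit(B)): cur=B back=3 fwd=0
After 4 (visit(D)): cur=D back=4 fwd=0
After 5 (back): cur=B back=3 fwd=1
After 6 (forward): cur=D back=4 fwd=0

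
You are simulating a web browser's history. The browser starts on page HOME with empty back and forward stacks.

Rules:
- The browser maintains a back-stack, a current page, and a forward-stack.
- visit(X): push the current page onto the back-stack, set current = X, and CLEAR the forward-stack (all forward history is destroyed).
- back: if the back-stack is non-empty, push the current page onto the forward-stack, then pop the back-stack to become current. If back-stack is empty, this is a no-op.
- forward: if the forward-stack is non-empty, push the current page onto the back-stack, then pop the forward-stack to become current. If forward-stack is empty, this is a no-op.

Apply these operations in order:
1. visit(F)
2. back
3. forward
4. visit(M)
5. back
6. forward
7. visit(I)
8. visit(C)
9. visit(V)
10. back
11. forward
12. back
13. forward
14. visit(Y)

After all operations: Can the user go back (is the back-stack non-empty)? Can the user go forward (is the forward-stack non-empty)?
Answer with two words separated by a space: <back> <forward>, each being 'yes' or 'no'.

After 1 (visit(F)): cur=F back=1 fwd=0
After 2 (back): cur=HOME back=0 fwd=1
After 3 (forward): cur=F back=1 fwd=0
After 4 (visit(M)): cur=M back=2 fwd=0
After 5 (back): cur=F back=1 fwd=1
After 6 (forward): cur=M back=2 fwd=0
After 7 (visit(I)): cur=I back=3 fwd=0
After 8 (visit(C)): cur=C back=4 fwd=0
After 9 (visit(V)): cur=V back=5 fwd=0
After 10 (back): cur=C back=4 fwd=1
After 11 (forward): cur=V back=5 fwd=0
After 12 (back): cur=C back=4 fwd=1
After 13 (forward): cur=V back=5 fwd=0
After 14 (visit(Y)): cur=Y back=6 fwd=0

Answer: yes no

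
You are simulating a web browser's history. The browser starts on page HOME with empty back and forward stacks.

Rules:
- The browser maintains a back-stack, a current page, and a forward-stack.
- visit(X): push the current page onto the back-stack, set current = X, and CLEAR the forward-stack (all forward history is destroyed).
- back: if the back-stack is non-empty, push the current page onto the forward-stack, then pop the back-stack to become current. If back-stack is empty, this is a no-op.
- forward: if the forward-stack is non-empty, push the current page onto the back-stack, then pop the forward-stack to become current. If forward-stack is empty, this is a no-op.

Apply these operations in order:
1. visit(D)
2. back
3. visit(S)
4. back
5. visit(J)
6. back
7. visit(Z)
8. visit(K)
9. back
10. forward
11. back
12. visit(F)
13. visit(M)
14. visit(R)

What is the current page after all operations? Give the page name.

Answer: R

Derivation:
After 1 (visit(D)): cur=D back=1 fwd=0
After 2 (back): cur=HOME back=0 fwd=1
After 3 (visit(S)): cur=S back=1 fwd=0
After 4 (back): cur=HOME back=0 fwd=1
After 5 (visit(J)): cur=J back=1 fwd=0
After 6 (back): cur=HOME back=0 fwd=1
After 7 (visit(Z)): cur=Z back=1 fwd=0
After 8 (visit(K)): cur=K back=2 fwd=0
After 9 (back): cur=Z back=1 fwd=1
After 10 (forward): cur=K back=2 fwd=0
After 11 (back): cur=Z back=1 fwd=1
After 12 (visit(F)): cur=F back=2 fwd=0
After 13 (visit(M)): cur=M back=3 fwd=0
After 14 (visit(R)): cur=R back=4 fwd=0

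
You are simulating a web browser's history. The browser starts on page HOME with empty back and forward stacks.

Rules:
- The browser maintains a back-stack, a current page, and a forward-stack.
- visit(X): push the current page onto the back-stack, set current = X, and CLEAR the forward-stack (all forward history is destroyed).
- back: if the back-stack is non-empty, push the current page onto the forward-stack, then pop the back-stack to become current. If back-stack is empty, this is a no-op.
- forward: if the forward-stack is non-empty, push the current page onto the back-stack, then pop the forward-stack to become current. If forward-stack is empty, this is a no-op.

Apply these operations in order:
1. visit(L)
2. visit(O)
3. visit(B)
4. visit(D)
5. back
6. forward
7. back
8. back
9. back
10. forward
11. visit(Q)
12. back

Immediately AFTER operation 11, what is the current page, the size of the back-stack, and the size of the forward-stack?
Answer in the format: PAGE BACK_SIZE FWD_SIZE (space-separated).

After 1 (visit(L)): cur=L back=1 fwd=0
After 2 (visit(O)): cur=O back=2 fwd=0
After 3 (visit(B)): cur=B back=3 fwd=0
After 4 (visit(D)): cur=D back=4 fwd=0
After 5 (back): cur=B back=3 fwd=1
After 6 (forward): cur=D back=4 fwd=0
After 7 (back): cur=B back=3 fwd=1
After 8 (back): cur=O back=2 fwd=2
After 9 (back): cur=L back=1 fwd=3
After 10 (forward): cur=O back=2 fwd=2
After 11 (visit(Q)): cur=Q back=3 fwd=0

Q 3 0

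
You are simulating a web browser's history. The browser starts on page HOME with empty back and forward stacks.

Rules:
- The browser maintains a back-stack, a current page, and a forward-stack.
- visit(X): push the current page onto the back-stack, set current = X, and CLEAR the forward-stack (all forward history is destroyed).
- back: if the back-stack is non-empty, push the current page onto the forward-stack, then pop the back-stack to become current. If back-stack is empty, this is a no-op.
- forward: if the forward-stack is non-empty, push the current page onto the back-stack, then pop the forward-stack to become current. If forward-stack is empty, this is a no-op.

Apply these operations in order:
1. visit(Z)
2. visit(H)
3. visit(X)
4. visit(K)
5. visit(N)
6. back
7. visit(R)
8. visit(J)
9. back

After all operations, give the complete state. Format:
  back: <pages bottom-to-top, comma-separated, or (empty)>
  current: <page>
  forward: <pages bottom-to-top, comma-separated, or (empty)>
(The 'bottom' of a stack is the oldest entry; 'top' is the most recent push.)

Answer: back: HOME,Z,H,X,K
current: R
forward: J

Derivation:
After 1 (visit(Z)): cur=Z back=1 fwd=0
After 2 (visit(H)): cur=H back=2 fwd=0
After 3 (visit(X)): cur=X back=3 fwd=0
After 4 (visit(K)): cur=K back=4 fwd=0
After 5 (visit(N)): cur=N back=5 fwd=0
After 6 (back): cur=K back=4 fwd=1
After 7 (visit(R)): cur=R back=5 fwd=0
After 8 (visit(J)): cur=J back=6 fwd=0
After 9 (back): cur=R back=5 fwd=1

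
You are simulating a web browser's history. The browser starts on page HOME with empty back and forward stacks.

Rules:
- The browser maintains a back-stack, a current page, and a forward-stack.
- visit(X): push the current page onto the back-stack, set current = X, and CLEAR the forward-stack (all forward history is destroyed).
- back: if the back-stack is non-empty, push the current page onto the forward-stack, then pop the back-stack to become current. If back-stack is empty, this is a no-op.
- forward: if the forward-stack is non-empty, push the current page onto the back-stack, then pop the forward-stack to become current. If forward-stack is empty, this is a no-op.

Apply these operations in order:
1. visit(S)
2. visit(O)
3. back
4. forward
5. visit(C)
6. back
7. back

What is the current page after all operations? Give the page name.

After 1 (visit(S)): cur=S back=1 fwd=0
After 2 (visit(O)): cur=O back=2 fwd=0
After 3 (back): cur=S back=1 fwd=1
After 4 (forward): cur=O back=2 fwd=0
After 5 (visit(C)): cur=C back=3 fwd=0
After 6 (back): cur=O back=2 fwd=1
After 7 (back): cur=S back=1 fwd=2

Answer: S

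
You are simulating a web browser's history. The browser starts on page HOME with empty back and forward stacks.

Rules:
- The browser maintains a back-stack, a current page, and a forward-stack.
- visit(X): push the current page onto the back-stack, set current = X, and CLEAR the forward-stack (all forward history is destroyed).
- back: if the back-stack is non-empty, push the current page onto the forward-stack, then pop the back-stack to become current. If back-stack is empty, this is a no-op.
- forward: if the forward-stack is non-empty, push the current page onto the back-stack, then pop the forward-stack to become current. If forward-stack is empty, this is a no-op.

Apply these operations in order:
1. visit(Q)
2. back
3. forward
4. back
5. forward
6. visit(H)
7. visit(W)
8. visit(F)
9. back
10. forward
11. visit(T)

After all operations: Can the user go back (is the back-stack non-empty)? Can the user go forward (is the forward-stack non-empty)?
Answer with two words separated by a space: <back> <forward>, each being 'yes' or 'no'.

Answer: yes no

Derivation:
After 1 (visit(Q)): cur=Q back=1 fwd=0
After 2 (back): cur=HOME back=0 fwd=1
After 3 (forward): cur=Q back=1 fwd=0
After 4 (back): cur=HOME back=0 fwd=1
After 5 (forward): cur=Q back=1 fwd=0
After 6 (visit(H)): cur=H back=2 fwd=0
After 7 (visit(W)): cur=W back=3 fwd=0
After 8 (visit(F)): cur=F back=4 fwd=0
After 9 (back): cur=W back=3 fwd=1
After 10 (forward): cur=F back=4 fwd=0
After 11 (visit(T)): cur=T back=5 fwd=0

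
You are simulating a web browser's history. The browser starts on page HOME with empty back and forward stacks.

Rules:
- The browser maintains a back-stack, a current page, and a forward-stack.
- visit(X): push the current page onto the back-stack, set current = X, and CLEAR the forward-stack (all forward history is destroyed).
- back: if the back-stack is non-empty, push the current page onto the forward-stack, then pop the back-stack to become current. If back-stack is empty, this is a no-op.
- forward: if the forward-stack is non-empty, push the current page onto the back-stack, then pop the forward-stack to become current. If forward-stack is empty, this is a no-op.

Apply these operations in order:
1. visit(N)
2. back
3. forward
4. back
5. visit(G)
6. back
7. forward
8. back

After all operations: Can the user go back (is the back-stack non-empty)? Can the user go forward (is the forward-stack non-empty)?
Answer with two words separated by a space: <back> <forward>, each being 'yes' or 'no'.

Answer: no yes

Derivation:
After 1 (visit(N)): cur=N back=1 fwd=0
After 2 (back): cur=HOME back=0 fwd=1
After 3 (forward): cur=N back=1 fwd=0
After 4 (back): cur=HOME back=0 fwd=1
After 5 (visit(G)): cur=G back=1 fwd=0
After 6 (back): cur=HOME back=0 fwd=1
After 7 (forward): cur=G back=1 fwd=0
After 8 (back): cur=HOME back=0 fwd=1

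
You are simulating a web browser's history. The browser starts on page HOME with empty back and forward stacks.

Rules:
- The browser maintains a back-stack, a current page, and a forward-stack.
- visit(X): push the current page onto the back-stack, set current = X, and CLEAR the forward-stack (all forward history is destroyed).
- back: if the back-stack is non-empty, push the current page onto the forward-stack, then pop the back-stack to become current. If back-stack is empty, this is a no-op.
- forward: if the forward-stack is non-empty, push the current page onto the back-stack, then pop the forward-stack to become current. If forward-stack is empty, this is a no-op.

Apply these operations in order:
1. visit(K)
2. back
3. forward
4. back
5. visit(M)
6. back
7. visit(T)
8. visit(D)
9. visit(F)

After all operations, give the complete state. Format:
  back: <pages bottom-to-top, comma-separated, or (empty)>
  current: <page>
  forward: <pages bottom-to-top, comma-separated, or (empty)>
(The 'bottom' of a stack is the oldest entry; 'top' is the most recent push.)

Answer: back: HOME,T,D
current: F
forward: (empty)

Derivation:
After 1 (visit(K)): cur=K back=1 fwd=0
After 2 (back): cur=HOME back=0 fwd=1
After 3 (forward): cur=K back=1 fwd=0
After 4 (back): cur=HOME back=0 fwd=1
After 5 (visit(M)): cur=M back=1 fwd=0
After 6 (back): cur=HOME back=0 fwd=1
After 7 (visit(T)): cur=T back=1 fwd=0
After 8 (visit(D)): cur=D back=2 fwd=0
After 9 (visit(F)): cur=F back=3 fwd=0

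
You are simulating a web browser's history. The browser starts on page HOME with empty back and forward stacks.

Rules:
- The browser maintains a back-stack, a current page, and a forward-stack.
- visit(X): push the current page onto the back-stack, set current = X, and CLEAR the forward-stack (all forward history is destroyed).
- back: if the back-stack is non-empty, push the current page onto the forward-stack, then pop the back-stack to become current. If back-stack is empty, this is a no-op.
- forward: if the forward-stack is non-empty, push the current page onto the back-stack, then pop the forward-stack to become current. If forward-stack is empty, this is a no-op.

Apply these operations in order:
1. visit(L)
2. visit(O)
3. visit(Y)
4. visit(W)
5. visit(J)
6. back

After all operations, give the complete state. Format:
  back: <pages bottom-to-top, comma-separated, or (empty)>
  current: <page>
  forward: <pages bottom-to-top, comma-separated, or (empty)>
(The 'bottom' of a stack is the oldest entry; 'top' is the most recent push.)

Answer: back: HOME,L,O,Y
current: W
forward: J

Derivation:
After 1 (visit(L)): cur=L back=1 fwd=0
After 2 (visit(O)): cur=O back=2 fwd=0
After 3 (visit(Y)): cur=Y back=3 fwd=0
After 4 (visit(W)): cur=W back=4 fwd=0
After 5 (visit(J)): cur=J back=5 fwd=0
After 6 (back): cur=W back=4 fwd=1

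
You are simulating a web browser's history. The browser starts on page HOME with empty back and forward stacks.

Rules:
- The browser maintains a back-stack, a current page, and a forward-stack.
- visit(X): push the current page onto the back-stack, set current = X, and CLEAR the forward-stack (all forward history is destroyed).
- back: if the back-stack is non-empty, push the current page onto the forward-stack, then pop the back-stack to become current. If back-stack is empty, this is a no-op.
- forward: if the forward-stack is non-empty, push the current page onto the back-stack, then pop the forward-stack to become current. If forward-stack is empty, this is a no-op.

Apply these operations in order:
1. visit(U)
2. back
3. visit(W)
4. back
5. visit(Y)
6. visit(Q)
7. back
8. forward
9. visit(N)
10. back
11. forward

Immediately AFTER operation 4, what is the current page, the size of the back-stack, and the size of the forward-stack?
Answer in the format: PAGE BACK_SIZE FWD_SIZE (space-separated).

After 1 (visit(U)): cur=U back=1 fwd=0
After 2 (back): cur=HOME back=0 fwd=1
After 3 (visit(W)): cur=W back=1 fwd=0
After 4 (back): cur=HOME back=0 fwd=1

HOME 0 1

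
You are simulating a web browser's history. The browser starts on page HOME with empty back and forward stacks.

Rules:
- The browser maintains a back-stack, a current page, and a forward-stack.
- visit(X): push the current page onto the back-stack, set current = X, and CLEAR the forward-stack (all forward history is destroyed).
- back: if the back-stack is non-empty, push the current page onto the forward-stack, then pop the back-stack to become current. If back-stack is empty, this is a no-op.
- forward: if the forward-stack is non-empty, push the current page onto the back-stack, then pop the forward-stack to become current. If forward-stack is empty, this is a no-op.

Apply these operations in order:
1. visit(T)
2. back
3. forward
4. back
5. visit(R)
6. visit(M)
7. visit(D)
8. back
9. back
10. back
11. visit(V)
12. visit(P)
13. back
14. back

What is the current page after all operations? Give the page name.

Answer: HOME

Derivation:
After 1 (visit(T)): cur=T back=1 fwd=0
After 2 (back): cur=HOME back=0 fwd=1
After 3 (forward): cur=T back=1 fwd=0
After 4 (back): cur=HOME back=0 fwd=1
After 5 (visit(R)): cur=R back=1 fwd=0
After 6 (visit(M)): cur=M back=2 fwd=0
After 7 (visit(D)): cur=D back=3 fwd=0
After 8 (back): cur=M back=2 fwd=1
After 9 (back): cur=R back=1 fwd=2
After 10 (back): cur=HOME back=0 fwd=3
After 11 (visit(V)): cur=V back=1 fwd=0
After 12 (visit(P)): cur=P back=2 fwd=0
After 13 (back): cur=V back=1 fwd=1
After 14 (back): cur=HOME back=0 fwd=2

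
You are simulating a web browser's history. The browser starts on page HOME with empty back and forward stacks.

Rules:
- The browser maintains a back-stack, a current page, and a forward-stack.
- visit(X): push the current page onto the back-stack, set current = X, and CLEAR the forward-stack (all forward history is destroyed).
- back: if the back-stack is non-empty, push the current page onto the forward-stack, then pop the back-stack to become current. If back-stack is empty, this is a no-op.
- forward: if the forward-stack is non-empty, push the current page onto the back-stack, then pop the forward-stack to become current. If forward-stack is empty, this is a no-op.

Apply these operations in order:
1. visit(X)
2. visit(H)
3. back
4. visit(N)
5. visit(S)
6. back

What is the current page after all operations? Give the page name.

After 1 (visit(X)): cur=X back=1 fwd=0
After 2 (visit(H)): cur=H back=2 fwd=0
After 3 (back): cur=X back=1 fwd=1
After 4 (visit(N)): cur=N back=2 fwd=0
After 5 (visit(S)): cur=S back=3 fwd=0
After 6 (back): cur=N back=2 fwd=1

Answer: N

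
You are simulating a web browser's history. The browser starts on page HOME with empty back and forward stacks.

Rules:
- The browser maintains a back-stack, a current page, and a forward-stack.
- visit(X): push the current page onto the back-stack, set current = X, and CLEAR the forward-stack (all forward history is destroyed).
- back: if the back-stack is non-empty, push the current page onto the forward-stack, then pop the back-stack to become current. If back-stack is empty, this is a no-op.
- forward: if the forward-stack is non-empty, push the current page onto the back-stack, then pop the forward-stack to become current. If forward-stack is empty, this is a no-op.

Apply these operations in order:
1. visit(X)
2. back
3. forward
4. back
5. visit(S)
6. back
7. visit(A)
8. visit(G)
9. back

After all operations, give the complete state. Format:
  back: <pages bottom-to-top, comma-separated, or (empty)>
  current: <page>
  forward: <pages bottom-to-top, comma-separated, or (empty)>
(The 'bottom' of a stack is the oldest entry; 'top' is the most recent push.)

After 1 (visit(X)): cur=X back=1 fwd=0
After 2 (back): cur=HOME back=0 fwd=1
After 3 (forward): cur=X back=1 fwd=0
After 4 (back): cur=HOME back=0 fwd=1
After 5 (visit(S)): cur=S back=1 fwd=0
After 6 (back): cur=HOME back=0 fwd=1
After 7 (visit(A)): cur=A back=1 fwd=0
After 8 (visit(G)): cur=G back=2 fwd=0
After 9 (back): cur=A back=1 fwd=1

Answer: back: HOME
current: A
forward: G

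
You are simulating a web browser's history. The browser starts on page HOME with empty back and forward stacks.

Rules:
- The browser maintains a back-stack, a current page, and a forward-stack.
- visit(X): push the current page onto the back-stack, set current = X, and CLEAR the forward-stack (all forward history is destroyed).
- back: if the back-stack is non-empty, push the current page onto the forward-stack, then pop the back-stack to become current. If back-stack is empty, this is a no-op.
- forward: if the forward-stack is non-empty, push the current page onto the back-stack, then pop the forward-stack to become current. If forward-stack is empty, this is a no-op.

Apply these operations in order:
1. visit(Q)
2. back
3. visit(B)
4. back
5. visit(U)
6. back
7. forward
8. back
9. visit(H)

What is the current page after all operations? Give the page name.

Answer: H

Derivation:
After 1 (visit(Q)): cur=Q back=1 fwd=0
After 2 (back): cur=HOME back=0 fwd=1
After 3 (visit(B)): cur=B back=1 fwd=0
After 4 (back): cur=HOME back=0 fwd=1
After 5 (visit(U)): cur=U back=1 fwd=0
After 6 (back): cur=HOME back=0 fwd=1
After 7 (forward): cur=U back=1 fwd=0
After 8 (back): cur=HOME back=0 fwd=1
After 9 (visit(H)): cur=H back=1 fwd=0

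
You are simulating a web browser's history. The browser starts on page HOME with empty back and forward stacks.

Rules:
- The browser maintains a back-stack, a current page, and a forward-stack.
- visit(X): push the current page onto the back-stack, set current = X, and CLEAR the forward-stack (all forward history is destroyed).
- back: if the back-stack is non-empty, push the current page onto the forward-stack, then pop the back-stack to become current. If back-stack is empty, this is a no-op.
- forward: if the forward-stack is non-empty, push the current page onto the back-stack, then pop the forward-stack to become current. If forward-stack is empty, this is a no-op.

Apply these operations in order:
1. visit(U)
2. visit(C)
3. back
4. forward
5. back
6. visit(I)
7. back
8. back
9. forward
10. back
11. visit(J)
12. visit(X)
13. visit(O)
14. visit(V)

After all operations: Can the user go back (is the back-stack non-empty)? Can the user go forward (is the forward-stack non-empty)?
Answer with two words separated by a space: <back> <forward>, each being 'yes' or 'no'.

After 1 (visit(U)): cur=U back=1 fwd=0
After 2 (visit(C)): cur=C back=2 fwd=0
After 3 (back): cur=U back=1 fwd=1
After 4 (forward): cur=C back=2 fwd=0
After 5 (back): cur=U back=1 fwd=1
After 6 (visit(I)): cur=I back=2 fwd=0
After 7 (back): cur=U back=1 fwd=1
After 8 (back): cur=HOME back=0 fwd=2
After 9 (forward): cur=U back=1 fwd=1
After 10 (back): cur=HOME back=0 fwd=2
After 11 (visit(J)): cur=J back=1 fwd=0
After 12 (visit(X)): cur=X back=2 fwd=0
After 13 (visit(O)): cur=O back=3 fwd=0
After 14 (visit(V)): cur=V back=4 fwd=0

Answer: yes no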